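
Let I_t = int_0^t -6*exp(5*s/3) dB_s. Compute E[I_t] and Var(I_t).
E[I_t] = 0; Var(I_t) = 54*exp(10*t/3)/5 - 54/5

The Itô integral of a deterministic integrand f(s) has mean 0 because each increment f(s) * (B_{s+ds} - B_s) has mean 0. By the Itô isometry:
  Var( int_0^t f(s) dB_s ) = E[ (int_0^t f(s) dB_s)^2 ] = int_0^t f(s)^2 ds.
Here f(s) = -6*exp(5*s/3), so f(s)^2 = 36*exp(10*s/3). Integrate:
  int_0^t (36*exp(10*s/3)) ds = 54*exp(10*t/3)/5 - 54/5.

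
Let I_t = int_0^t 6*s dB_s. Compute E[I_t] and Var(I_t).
E[I_t] = 0; Var(I_t) = 12*t^3

The Itô integral of a deterministic integrand f(s) has mean 0 because each increment f(s) * (B_{s+ds} - B_s) has mean 0. By the Itô isometry:
  Var( int_0^t f(s) dB_s ) = E[ (int_0^t f(s) dB_s)^2 ] = int_0^t f(s)^2 ds.
Here f(s) = 6*s, so f(s)^2 = 36*s^2. Integrate:
  int_0^t (36*s^2) ds = 12*t^3.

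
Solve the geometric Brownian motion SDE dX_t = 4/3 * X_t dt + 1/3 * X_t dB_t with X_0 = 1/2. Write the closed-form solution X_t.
X_t = 1/2 * exp((23/18) * t + (1/3) * B_t)

For GBM dX = mu X dt + sigma X dB with X_0 = x_0, apply Itô to Y = log X: dY = (mu - sigma^2/2) dt + sigma dB, so Y_t = log(x_0) + (mu - sigma^2/2) t + sigma B_t and hence X_t = x_0 * exp((mu - sigma^2/2) t + sigma B_t).
With mu = 4/3, sigma = 1/3, x_0 = 1/2, this gives:
  X_t = 1/2 * exp((23/18) * t + (1/3) * B_t).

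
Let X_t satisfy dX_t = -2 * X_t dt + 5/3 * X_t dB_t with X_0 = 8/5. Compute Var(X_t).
Var(X_t) = (64*exp(25*t/9) - 64)*exp(-4*t)/25

For GBM dX = mu X dt + sigma X dB with X_0 = x_0, apply Itô to Y = log X: dY = (mu - sigma^2/2) dt + sigma dB, so Y_t = log(x_0) + (mu - sigma^2/2) t + sigma B_t and hence X_t = x_0 * exp((mu - sigma^2/2) t + sigma B_t).
With mu = -2, sigma = 5/3, x_0 = 8/5, this gives:
  X_t = 8/5 * exp((-61/18) * t + (5/3) * B_t).
Since sigma*B_t ~ Normal(0, sigma^2 t), E[exp(sigma*B_t)] = exp(sigma^2 t / 2); so E[X_t] = x_0 * exp((mu - sigma^2/2) t) * exp(sigma^2 t / 2) = x_0 * exp(mu t) = 8*exp(-2*t)/5.
Var(X_t) = E[X_t^2] - (E[X_t])^2 = x_0^2 * exp(2 mu t) * (exp(sigma^2 t) - 1) = (64*exp(25*t/9) - 64)*exp(-4*t)/25.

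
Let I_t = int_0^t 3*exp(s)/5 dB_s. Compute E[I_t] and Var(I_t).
E[I_t] = 0; Var(I_t) = 9*exp(2*t)/50 - 9/50

The Itô integral of a deterministic integrand f(s) has mean 0 because each increment f(s) * (B_{s+ds} - B_s) has mean 0. By the Itô isometry:
  Var( int_0^t f(s) dB_s ) = E[ (int_0^t f(s) dB_s)^2 ] = int_0^t f(s)^2 ds.
Here f(s) = 3*exp(s)/5, so f(s)^2 = 9*exp(2*s)/25. Integrate:
  int_0^t (9*exp(2*s)/25) ds = 9*exp(2*t)/50 - 9/50.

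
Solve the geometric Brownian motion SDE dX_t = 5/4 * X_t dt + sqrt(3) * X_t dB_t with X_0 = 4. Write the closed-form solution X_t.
X_t = 4 * exp((-1/4) * t + (sqrt(3)) * B_t)

For GBM dX = mu X dt + sigma X dB with X_0 = x_0, apply Itô to Y = log X: dY = (mu - sigma^2/2) dt + sigma dB, so Y_t = log(x_0) + (mu - sigma^2/2) t + sigma B_t and hence X_t = x_0 * exp((mu - sigma^2/2) t + sigma B_t).
With mu = 5/4, sigma = sqrt(3), x_0 = 4, this gives:
  X_t = 4 * exp((-1/4) * t + (sqrt(3)) * B_t).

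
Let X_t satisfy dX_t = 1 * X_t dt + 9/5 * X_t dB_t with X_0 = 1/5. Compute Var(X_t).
Var(X_t) = (exp(81*t/25) - 1)*exp(2*t)/25

For GBM dX = mu X dt + sigma X dB with X_0 = x_0, apply Itô to Y = log X: dY = (mu - sigma^2/2) dt + sigma dB, so Y_t = log(x_0) + (mu - sigma^2/2) t + sigma B_t and hence X_t = x_0 * exp((mu - sigma^2/2) t + sigma B_t).
With mu = 1, sigma = 9/5, x_0 = 1/5, this gives:
  X_t = 1/5 * exp((-31/50) * t + (9/5) * B_t).
Since sigma*B_t ~ Normal(0, sigma^2 t), E[exp(sigma*B_t)] = exp(sigma^2 t / 2); so E[X_t] = x_0 * exp((mu - sigma^2/2) t) * exp(sigma^2 t / 2) = x_0 * exp(mu t) = exp(t)/5.
Var(X_t) = E[X_t^2] - (E[X_t])^2 = x_0^2 * exp(2 mu t) * (exp(sigma^2 t) - 1) = (exp(81*t/25) - 1)*exp(2*t)/25.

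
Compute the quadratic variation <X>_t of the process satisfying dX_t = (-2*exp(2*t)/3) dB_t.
<X>_t = exp(4*t)/9 - 1/9

For an Itô process dX_t = a(t) dt + b(t) dB_t, the quadratic variation is <X>_t = int_0^t b(s)^2 ds (the drift term does not contribute). Here b(s) = -2*exp(2*s)/3, so
  b(s)^2 = 4*exp(4*s)/9.
Integrating from 0 to t:
  <X>_t = int_0^t (4*exp(4*s)/9) ds = exp(4*t)/9 - 1/9.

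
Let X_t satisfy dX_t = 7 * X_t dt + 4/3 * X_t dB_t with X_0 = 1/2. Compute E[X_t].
E[X_t] = exp(7*t)/2

For GBM dX = mu X dt + sigma X dB with X_0 = x_0, apply Itô to Y = log X: dY = (mu - sigma^2/2) dt + sigma dB, so Y_t = log(x_0) + (mu - sigma^2/2) t + sigma B_t and hence X_t = x_0 * exp((mu - sigma^2/2) t + sigma B_t).
With mu = 7, sigma = 4/3, x_0 = 1/2, this gives:
  X_t = 1/2 * exp((55/9) * t + (4/3) * B_t).
Since sigma*B_t ~ Normal(0, sigma^2 t), E[exp(sigma*B_t)] = exp(sigma^2 t / 2); so E[X_t] = x_0 * exp((mu - sigma^2/2) t) * exp(sigma^2 t / 2) = x_0 * exp(mu t) = exp(7*t)/2.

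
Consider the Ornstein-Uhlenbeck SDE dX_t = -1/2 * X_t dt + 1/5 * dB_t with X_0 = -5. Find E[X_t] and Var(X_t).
E[X_t] = -5*exp(-t/2); Var(X_t) = (exp(t) - 1)*exp(-t)/25

The OU SDE dX = -theta X dt + sigma dB admits the integrating factor exp(theta t): d(exp(theta t) X_t) = sigma exp(theta t) dB_t. Integrating from 0 to t:
  X_t = x_0 * exp(-theta t) + sigma * int_0^t exp(-theta (t-s)) dB_s.
The Itô integral has mean 0 and (by the Itô isometry) variance sigma^2 * int_0^t exp(-2 theta (t - s)) ds = sigma^2 * (1 - exp(-2 theta t)) / (2 theta).
With theta = 1/2, sigma = 1/5, x_0 = -5:
  E[X_t] = -5 * exp(-1/2 t) = -5*exp(-t/2)
  Var(X_t) = (1/5)^2 * (1 - exp(-2*1/2 t)) / (2 * 1/2) = (exp(t) - 1)*exp(-t)/25.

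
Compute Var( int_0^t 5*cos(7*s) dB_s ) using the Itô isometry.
Var = 25*t/2 + 25*sin(14*t)/28

The Itô integral of a deterministic integrand f(s) has mean 0 because each increment f(s) * (B_{s+ds} - B_s) has mean 0. By the Itô isometry:
  Var( int_0^t f(s) dB_s ) = E[ (int_0^t f(s) dB_s)^2 ] = int_0^t f(s)^2 ds.
Here f(s) = 5*cos(7*s), so f(s)^2 = 25*cos(7*s)^2. Integrate:
  int_0^t (25*cos(7*s)^2) ds = 25*t/2 + 25*sin(14*t)/28.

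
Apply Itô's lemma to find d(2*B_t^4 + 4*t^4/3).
d(2*B_t^4 + 4*t^4/3) = (12*B_t^2 + 16*t^3/3) dt + (8*B_t^3) dB_t

Itô's formula for f(t, x): d f(t, B_t) = (f_t + (1/2) f_xx) dt + f_x dB_t. Compute partials of f(t, x) = 4*t^4/3 + 2*x^4:
  f_t(t,x)  = 16*t^3/3
  f_x(t,x)  = 8*x^3
  f_xx(t,x) = 24*x^2
Assemble drift = f_t + (1/2) f_xx = 16*t^3/3 + 12*x^2 and diffusion = f_x = 8*x^3. Substituting x = B_t:
  d(2*B_t^4 + 4*t^4/3) = (12*B_t^2 + 16*t^3/3) dt + (8*B_t^3) dB_t.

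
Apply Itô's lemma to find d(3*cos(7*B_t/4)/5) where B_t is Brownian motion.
d(3*cos(7*B_t/4)/5) = (-147*cos(7*B_t/4)/160) dt + (-21*sin(7*B_t/4)/20) dB_t

Itô's formula for f(B_t) gives d f(B_t) = f'(B_t) dB_t + (1/2) f''(B_t) dt. Compute derivatives of f(x) = 3*cos(7*x/4)/5:
  f'(x)  = -21*sin(7*x/4)/20
  f''(x) = -147*cos(7*x/4)/80
Substitute x = B_t and multiply the f'' term by 1/2:
  drift     = (1/2) * (-147*cos(7*x/4)/80) evaluated at B_t = -147*cos(7*B_t/4)/160
  diffusion = (-21*sin(7*x/4)/20) evaluated at B_t = -21*sin(7*B_t/4)/20
Therefore d(3*cos(7*B_t/4)/5) = (-147*cos(7*B_t/4)/160) dt + (-21*sin(7*B_t/4)/20) dB_t.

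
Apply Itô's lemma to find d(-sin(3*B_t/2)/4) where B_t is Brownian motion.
d(-sin(3*B_t/2)/4) = (9*sin(3*B_t/2)/32) dt + (-3*cos(3*B_t/2)/8) dB_t

Itô's formula for f(B_t) gives d f(B_t) = f'(B_t) dB_t + (1/2) f''(B_t) dt. Compute derivatives of f(x) = -sin(3*x/2)/4:
  f'(x)  = -3*cos(3*x/2)/8
  f''(x) = 9*sin(3*x/2)/16
Substitute x = B_t and multiply the f'' term by 1/2:
  drift     = (1/2) * (9*sin(3*x/2)/16) evaluated at B_t = 9*sin(3*B_t/2)/32
  diffusion = (-3*cos(3*x/2)/8) evaluated at B_t = -3*cos(3*B_t/2)/8
Therefore d(-sin(3*B_t/2)/4) = (9*sin(3*B_t/2)/32) dt + (-3*cos(3*B_t/2)/8) dB_t.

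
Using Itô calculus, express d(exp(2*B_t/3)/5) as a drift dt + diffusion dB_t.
d(exp(2*B_t/3)/5) = (2*exp(2*B_t/3)/45) dt + (2*exp(2*B_t/3)/15) dB_t

Itô's formula for f(B_t) gives d f(B_t) = f'(B_t) dB_t + (1/2) f''(B_t) dt. Compute derivatives of f(x) = exp(2*x/3)/5:
  f'(x)  = 2*exp(2*x/3)/15
  f''(x) = 4*exp(2*x/3)/45
Substitute x = B_t and multiply the f'' term by 1/2:
  drift     = (1/2) * (4*exp(2*x/3)/45) evaluated at B_t = 2*exp(2*B_t/3)/45
  diffusion = (2*exp(2*x/3)/15) evaluated at B_t = 2*exp(2*B_t/3)/15
Therefore d(exp(2*B_t/3)/5) = (2*exp(2*B_t/3)/45) dt + (2*exp(2*B_t/3)/15) dB_t.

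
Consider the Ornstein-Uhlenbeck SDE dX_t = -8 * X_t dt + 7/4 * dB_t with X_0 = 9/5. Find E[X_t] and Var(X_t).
E[X_t] = 9*exp(-8*t)/5; Var(X_t) = 49/256 - 49*exp(-16*t)/256

The OU SDE dX = -theta X dt + sigma dB admits the integrating factor exp(theta t): d(exp(theta t) X_t) = sigma exp(theta t) dB_t. Integrating from 0 to t:
  X_t = x_0 * exp(-theta t) + sigma * int_0^t exp(-theta (t-s)) dB_s.
The Itô integral has mean 0 and (by the Itô isometry) variance sigma^2 * int_0^t exp(-2 theta (t - s)) ds = sigma^2 * (1 - exp(-2 theta t)) / (2 theta).
With theta = 8, sigma = 7/4, x_0 = 9/5:
  E[X_t] = 9/5 * exp(-8 t) = 9*exp(-8*t)/5
  Var(X_t) = (7/4)^2 * (1 - exp(-2*8 t)) / (2 * 8) = 49/256 - 49*exp(-16*t)/256.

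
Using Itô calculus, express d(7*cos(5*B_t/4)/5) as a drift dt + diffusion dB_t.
d(7*cos(5*B_t/4)/5) = (-35*cos(5*B_t/4)/32) dt + (-7*sin(5*B_t/4)/4) dB_t

Itô's formula for f(B_t) gives d f(B_t) = f'(B_t) dB_t + (1/2) f''(B_t) dt. Compute derivatives of f(x) = 7*cos(5*x/4)/5:
  f'(x)  = -7*sin(5*x/4)/4
  f''(x) = -35*cos(5*x/4)/16
Substitute x = B_t and multiply the f'' term by 1/2:
  drift     = (1/2) * (-35*cos(5*x/4)/16) evaluated at B_t = -35*cos(5*B_t/4)/32
  diffusion = (-7*sin(5*x/4)/4) evaluated at B_t = -7*sin(5*B_t/4)/4
Therefore d(7*cos(5*B_t/4)/5) = (-35*cos(5*B_t/4)/32) dt + (-7*sin(5*B_t/4)/4) dB_t.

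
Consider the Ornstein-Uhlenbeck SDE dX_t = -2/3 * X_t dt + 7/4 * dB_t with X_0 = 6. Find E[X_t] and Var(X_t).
E[X_t] = 6*exp(-2*t/3); Var(X_t) = 147/64 - 147*exp(-4*t/3)/64

The OU SDE dX = -theta X dt + sigma dB admits the integrating factor exp(theta t): d(exp(theta t) X_t) = sigma exp(theta t) dB_t. Integrating from 0 to t:
  X_t = x_0 * exp(-theta t) + sigma * int_0^t exp(-theta (t-s)) dB_s.
The Itô integral has mean 0 and (by the Itô isometry) variance sigma^2 * int_0^t exp(-2 theta (t - s)) ds = sigma^2 * (1 - exp(-2 theta t)) / (2 theta).
With theta = 2/3, sigma = 7/4, x_0 = 6:
  E[X_t] = 6 * exp(-2/3 t) = 6*exp(-2*t/3)
  Var(X_t) = (7/4)^2 * (1 - exp(-2*2/3 t)) / (2 * 2/3) = 147/64 - 147*exp(-4*t/3)/64.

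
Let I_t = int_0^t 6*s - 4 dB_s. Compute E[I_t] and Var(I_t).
E[I_t] = 0; Var(I_t) = 4*t*(3*t^2 - 6*t + 4)

The Itô integral of a deterministic integrand f(s) has mean 0 because each increment f(s) * (B_{s+ds} - B_s) has mean 0. By the Itô isometry:
  Var( int_0^t f(s) dB_s ) = E[ (int_0^t f(s) dB_s)^2 ] = int_0^t f(s)^2 ds.
Here f(s) = 6*s - 4, so f(s)^2 = 4*(3*s - 2)^2. Integrate:
  int_0^t (4*(3*s - 2)^2) ds = 4*t*(3*t^2 - 6*t + 4).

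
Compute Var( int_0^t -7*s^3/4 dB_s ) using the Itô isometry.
Var = 7*t^7/16

The Itô integral of a deterministic integrand f(s) has mean 0 because each increment f(s) * (B_{s+ds} - B_s) has mean 0. By the Itô isometry:
  Var( int_0^t f(s) dB_s ) = E[ (int_0^t f(s) dB_s)^2 ] = int_0^t f(s)^2 ds.
Here f(s) = -7*s^3/4, so f(s)^2 = 49*s^6/16. Integrate:
  int_0^t (49*s^6/16) ds = 7*t^7/16.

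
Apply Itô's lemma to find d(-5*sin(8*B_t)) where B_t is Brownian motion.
d(-5*sin(8*B_t)) = (160*sin(8*B_t)) dt + (-40*cos(8*B_t)) dB_t

Itô's formula for f(B_t) gives d f(B_t) = f'(B_t) dB_t + (1/2) f''(B_t) dt. Compute derivatives of f(x) = -5*sin(8*x):
  f'(x)  = -40*cos(8*x)
  f''(x) = 320*sin(8*x)
Substitute x = B_t and multiply the f'' term by 1/2:
  drift     = (1/2) * (320*sin(8*x)) evaluated at B_t = 160*sin(8*B_t)
  diffusion = (-40*cos(8*x)) evaluated at B_t = -40*cos(8*B_t)
Therefore d(-5*sin(8*B_t)) = (160*sin(8*B_t)) dt + (-40*cos(8*B_t)) dB_t.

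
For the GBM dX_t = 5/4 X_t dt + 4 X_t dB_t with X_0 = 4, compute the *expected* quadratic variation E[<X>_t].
E[<X>_t] = 512*exp(37*t/2)/37 - 512/37

<X>_t = int_0^t (4 * X_s)^2 ds. Taking expectation inside the integral: E[<X>_t] = 4^2 * int_0^t E[X_s^2] ds. For GBM, E[X_s^2] = x_0^2 * exp((2 mu + sigma^2) s). Integrating:
  E[<X>_t] = 4^2 * 4^2 * (exp((2*(5/4) + 4^2) t) - 1) / (2*(5/4) + 4^2)
           = 4^2 * 4^2 * (exp((37/2) t) - 1) / (37/2) = 512*exp(37*t/2)/37 - 512/37.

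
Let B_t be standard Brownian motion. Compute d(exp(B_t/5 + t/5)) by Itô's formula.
d(exp(B_t/5 + t/5)) = (11*exp(B_t/5 + t/5)/50) dt + (exp(B_t/5 + t/5)/5) dB_t

Itô's formula for f(t, x): d f(t, B_t) = (f_t + (1/2) f_xx) dt + f_x dB_t. Compute partials of f(t, x) = exp(t/5 + x/5):
  f_t(t,x)  = exp(t/5 + x/5)/5
  f_x(t,x)  = exp(t/5 + x/5)/5
  f_xx(t,x) = exp(t/5 + x/5)/25
Assemble drift = f_t + (1/2) f_xx = 11*exp(t/5 + x/5)/50 and diffusion = f_x = exp(t/5 + x/5)/5. Substituting x = B_t:
  d(exp(B_t/5 + t/5)) = (11*exp(B_t/5 + t/5)/50) dt + (exp(B_t/5 + t/5)/5) dB_t.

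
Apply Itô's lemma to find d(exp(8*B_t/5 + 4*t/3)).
d(exp(8*B_t/5 + 4*t/3)) = (196*exp(8*B_t/5 + 4*t/3)/75) dt + (8*exp(8*B_t/5 + 4*t/3)/5) dB_t

Itô's formula for f(t, x): d f(t, B_t) = (f_t + (1/2) f_xx) dt + f_x dB_t. Compute partials of f(t, x) = exp(4*t/3 + 8*x/5):
  f_t(t,x)  = 4*exp(4*t/3 + 8*x/5)/3
  f_x(t,x)  = 8*exp(4*t/3 + 8*x/5)/5
  f_xx(t,x) = 64*exp(4*t/3 + 8*x/5)/25
Assemble drift = f_t + (1/2) f_xx = 196*exp(4*t/3 + 8*x/5)/75 and diffusion = f_x = 8*exp(4*t/3 + 8*x/5)/5. Substituting x = B_t:
  d(exp(8*B_t/5 + 4*t/3)) = (196*exp(8*B_t/5 + 4*t/3)/75) dt + (8*exp(8*B_t/5 + 4*t/3)/5) dB_t.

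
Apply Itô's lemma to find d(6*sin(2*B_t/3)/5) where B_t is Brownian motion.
d(6*sin(2*B_t/3)/5) = (-4*sin(2*B_t/3)/15) dt + (4*cos(2*B_t/3)/5) dB_t

Itô's formula for f(B_t) gives d f(B_t) = f'(B_t) dB_t + (1/2) f''(B_t) dt. Compute derivatives of f(x) = 6*sin(2*x/3)/5:
  f'(x)  = 4*cos(2*x/3)/5
  f''(x) = -8*sin(2*x/3)/15
Substitute x = B_t and multiply the f'' term by 1/2:
  drift     = (1/2) * (-8*sin(2*x/3)/15) evaluated at B_t = -4*sin(2*B_t/3)/15
  diffusion = (4*cos(2*x/3)/5) evaluated at B_t = 4*cos(2*B_t/3)/5
Therefore d(6*sin(2*B_t/3)/5) = (-4*sin(2*B_t/3)/15) dt + (4*cos(2*B_t/3)/5) dB_t.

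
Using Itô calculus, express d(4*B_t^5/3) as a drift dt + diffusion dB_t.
d(4*B_t^5/3) = (40*B_t^3/3) dt + (20*B_t^4/3) dB_t

Itô's formula for f(B_t) gives d f(B_t) = f'(B_t) dB_t + (1/2) f''(B_t) dt. Compute derivatives of f(x) = 4*x^5/3:
  f'(x)  = 20*x^4/3
  f''(x) = 80*x^3/3
Substitute x = B_t and multiply the f'' term by 1/2:
  drift     = (1/2) * (80*x^3/3) evaluated at B_t = 40*B_t^3/3
  diffusion = (20*x^4/3) evaluated at B_t = 20*B_t^4/3
Therefore d(4*B_t^5/3) = (40*B_t^3/3) dt + (20*B_t^4/3) dB_t.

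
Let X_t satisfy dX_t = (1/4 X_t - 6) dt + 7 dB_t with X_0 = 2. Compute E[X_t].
E[X_t] = 24 - 22*exp(t/4)

Taking expectations and using E[dB_t] = 0, the mean m(t) = E[X_t] satisfies the ODE m'(t) = a m(t) + b with m(0) = x_0. With a = 1/4, b = -6, x_0 = 2, the solution is
  m(t) = x_0 * exp(a t) + (b/a) * (exp(a t) - 1)
       = 2 * exp((1/4) t) + ((-6)/(1/4)) * (exp((1/4) t) - 1)
       = 24 - 22*exp(t/4).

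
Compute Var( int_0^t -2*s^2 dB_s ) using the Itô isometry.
Var = 4*t^5/5

The Itô integral of a deterministic integrand f(s) has mean 0 because each increment f(s) * (B_{s+ds} - B_s) has mean 0. By the Itô isometry:
  Var( int_0^t f(s) dB_s ) = E[ (int_0^t f(s) dB_s)^2 ] = int_0^t f(s)^2 ds.
Here f(s) = -2*s^2, so f(s)^2 = 4*s^4. Integrate:
  int_0^t (4*s^4) ds = 4*t^5/5.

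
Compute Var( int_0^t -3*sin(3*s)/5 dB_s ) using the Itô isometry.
Var = 9*t/50 - 3*sin(6*t)/100

The Itô integral of a deterministic integrand f(s) has mean 0 because each increment f(s) * (B_{s+ds} - B_s) has mean 0. By the Itô isometry:
  Var( int_0^t f(s) dB_s ) = E[ (int_0^t f(s) dB_s)^2 ] = int_0^t f(s)^2 ds.
Here f(s) = -3*sin(3*s)/5, so f(s)^2 = 9*sin(3*s)^2/25. Integrate:
  int_0^t (9*sin(3*s)^2/25) ds = 9*t/50 - 3*sin(6*t)/100.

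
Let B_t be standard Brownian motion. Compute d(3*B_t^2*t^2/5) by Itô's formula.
d(3*B_t^2*t^2/5) = (3*t*(2*B_t^2 + t)/5) dt + (6*B_t*t^2/5) dB_t

Itô's formula for f(t, x): d f(t, B_t) = (f_t + (1/2) f_xx) dt + f_x dB_t. Compute partials of f(t, x) = 3*t^2*x^2/5:
  f_t(t,x)  = 6*t*x^2/5
  f_x(t,x)  = 6*t^2*x/5
  f_xx(t,x) = 6*t^2/5
Assemble drift = f_t + (1/2) f_xx = 3*t*(t + 2*x^2)/5 and diffusion = f_x = 6*t^2*x/5. Substituting x = B_t:
  d(3*B_t^2*t^2/5) = (3*t*(2*B_t^2 + t)/5) dt + (6*B_t*t^2/5) dB_t.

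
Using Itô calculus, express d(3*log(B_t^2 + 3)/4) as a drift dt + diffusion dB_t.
d(3*log(B_t^2 + 3)/4) = (3*(3 - B_t^2)/(4*(B_t^2 + 3)^2)) dt + (3*B_t/(2*(B_t^2 + 3))) dB_t

Itô's formula for f(B_t) gives d f(B_t) = f'(B_t) dB_t + (1/2) f''(B_t) dt. Compute derivatives of f(x) = 3*log(x^2 + 3)/4:
  f'(x)  = 3*x/(2*(x^2 + 3))
  f''(x) = 3*(3 - x^2)/(2*(x^2 + 3)^2)
Substitute x = B_t and multiply the f'' term by 1/2:
  drift     = (1/2) * (3*(3 - x^2)/(2*(x^2 + 3)^2)) evaluated at B_t = 3*(3 - B_t^2)/(4*(B_t^2 + 3)^2)
  diffusion = (3*x/(2*(x^2 + 3))) evaluated at B_t = 3*B_t/(2*(B_t^2 + 3))
Therefore d(3*log(B_t^2 + 3)/4) = (3*(3 - B_t^2)/(4*(B_t^2 + 3)^2)) dt + (3*B_t/(2*(B_t^2 + 3))) dB_t.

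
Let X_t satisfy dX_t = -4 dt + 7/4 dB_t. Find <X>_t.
<X>_t = 49*t/16

For an Itô process dX_t = a(t) dt + b(t) dB_t, the quadratic variation is <X>_t = int_0^t b(s)^2 ds (the drift term does not contribute). Here b(s) = 7/4, so
  b(s)^2 = 49/16.
Integrating from 0 to t:
  <X>_t = int_0^t (49/16) ds = 49*t/16.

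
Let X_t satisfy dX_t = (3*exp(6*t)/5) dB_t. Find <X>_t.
<X>_t = 3*exp(12*t)/100 - 3/100

For an Itô process dX_t = a(t) dt + b(t) dB_t, the quadratic variation is <X>_t = int_0^t b(s)^2 ds (the drift term does not contribute). Here b(s) = 3*exp(6*s)/5, so
  b(s)^2 = 9*exp(12*s)/25.
Integrating from 0 to t:
  <X>_t = int_0^t (9*exp(12*s)/25) ds = 3*exp(12*t)/100 - 3/100.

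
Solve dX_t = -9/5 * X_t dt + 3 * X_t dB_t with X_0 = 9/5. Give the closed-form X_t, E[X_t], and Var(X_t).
X_t = 9/5 * exp((-63/10) t + (3) B_t); E[X_t] = 9*exp(-9*t/5)/5; Var(X_t) = (81*exp(9*t) - 81)*exp(-18*t/5)/25

For GBM dX = mu X dt + sigma X dB with X_0 = x_0, apply Itô to Y = log X: dY = (mu - sigma^2/2) dt + sigma dB, so Y_t = log(x_0) + (mu - sigma^2/2) t + sigma B_t and hence X_t = x_0 * exp((mu - sigma^2/2) t + sigma B_t).
With mu = -9/5, sigma = 3, x_0 = 9/5, this gives:
  X_t = 9/5 * exp((-63/10) * t + (3) * B_t).
Since sigma*B_t ~ Normal(0, sigma^2 t), E[exp(sigma*B_t)] = exp(sigma^2 t / 2); so E[X_t] = x_0 * exp((mu - sigma^2/2) t) * exp(sigma^2 t / 2) = x_0 * exp(mu t) = 9*exp(-9*t/5)/5.
Var(X_t) = E[X_t^2] - (E[X_t])^2 = x_0^2 * exp(2 mu t) * (exp(sigma^2 t) - 1) = (81*exp(9*t) - 81)*exp(-18*t/5)/25.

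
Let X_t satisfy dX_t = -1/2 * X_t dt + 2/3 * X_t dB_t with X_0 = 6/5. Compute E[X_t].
E[X_t] = 6*exp(-t/2)/5

For GBM dX = mu X dt + sigma X dB with X_0 = x_0, apply Itô to Y = log X: dY = (mu - sigma^2/2) dt + sigma dB, so Y_t = log(x_0) + (mu - sigma^2/2) t + sigma B_t and hence X_t = x_0 * exp((mu - sigma^2/2) t + sigma B_t).
With mu = -1/2, sigma = 2/3, x_0 = 6/5, this gives:
  X_t = 6/5 * exp((-13/18) * t + (2/3) * B_t).
Since sigma*B_t ~ Normal(0, sigma^2 t), E[exp(sigma*B_t)] = exp(sigma^2 t / 2); so E[X_t] = x_0 * exp((mu - sigma^2/2) t) * exp(sigma^2 t / 2) = x_0 * exp(mu t) = 6*exp(-t/2)/5.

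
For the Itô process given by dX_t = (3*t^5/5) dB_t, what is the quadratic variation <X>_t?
<X>_t = 9*t^11/275

For an Itô process dX_t = a(t) dt + b(t) dB_t, the quadratic variation is <X>_t = int_0^t b(s)^2 ds (the drift term does not contribute). Here b(s) = 3*s^5/5, so
  b(s)^2 = 9*s^10/25.
Integrating from 0 to t:
  <X>_t = int_0^t (9*s^10/25) ds = 9*t^11/275.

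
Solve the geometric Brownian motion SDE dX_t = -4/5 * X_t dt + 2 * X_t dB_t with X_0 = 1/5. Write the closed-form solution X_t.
X_t = 1/5 * exp((-14/5) * t + (2) * B_t)

For GBM dX = mu X dt + sigma X dB with X_0 = x_0, apply Itô to Y = log X: dY = (mu - sigma^2/2) dt + sigma dB, so Y_t = log(x_0) + (mu - sigma^2/2) t + sigma B_t and hence X_t = x_0 * exp((mu - sigma^2/2) t + sigma B_t).
With mu = -4/5, sigma = 2, x_0 = 1/5, this gives:
  X_t = 1/5 * exp((-14/5) * t + (2) * B_t).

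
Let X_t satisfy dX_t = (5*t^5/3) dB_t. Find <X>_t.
<X>_t = 25*t^11/99

For an Itô process dX_t = a(t) dt + b(t) dB_t, the quadratic variation is <X>_t = int_0^t b(s)^2 ds (the drift term does not contribute). Here b(s) = 5*s^5/3, so
  b(s)^2 = 25*s^10/9.
Integrating from 0 to t:
  <X>_t = int_0^t (25*s^10/9) ds = 25*t^11/99.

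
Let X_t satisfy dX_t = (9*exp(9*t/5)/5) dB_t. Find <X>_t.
<X>_t = 9*exp(18*t/5)/10 - 9/10

For an Itô process dX_t = a(t) dt + b(t) dB_t, the quadratic variation is <X>_t = int_0^t b(s)^2 ds (the drift term does not contribute). Here b(s) = 9*exp(9*s/5)/5, so
  b(s)^2 = 81*exp(18*s/5)/25.
Integrating from 0 to t:
  <X>_t = int_0^t (81*exp(18*s/5)/25) ds = 9*exp(18*t/5)/10 - 9/10.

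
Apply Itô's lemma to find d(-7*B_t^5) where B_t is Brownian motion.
d(-7*B_t^5) = (-70*B_t^3) dt + (-35*B_t^4) dB_t

Itô's formula for f(B_t) gives d f(B_t) = f'(B_t) dB_t + (1/2) f''(B_t) dt. Compute derivatives of f(x) = -7*x^5:
  f'(x)  = -35*x^4
  f''(x) = -140*x^3
Substitute x = B_t and multiply the f'' term by 1/2:
  drift     = (1/2) * (-140*x^3) evaluated at B_t = -70*B_t^3
  diffusion = (-35*x^4) evaluated at B_t = -35*B_t^4
Therefore d(-7*B_t^5) = (-70*B_t^3) dt + (-35*B_t^4) dB_t.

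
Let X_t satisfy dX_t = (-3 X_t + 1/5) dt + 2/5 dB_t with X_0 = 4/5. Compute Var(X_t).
Var(X_t) = 2/75 - 2*exp(-6*t)/75

The variance V(t) = Var(X_t) satisfies V'(t) = 2 a V(t) + c^2 with V(0) = 0 (drift coefficient is linear in X, diffusion is constant). With a = -3, c = 2/5, the solution is
  V(t) = (c^2 / (2 a)) * (exp(2 a t) - 1)
       = ((2/5)^2 / (2*(-3))) * (exp((-6) t) - 1)
       = 2/75 - 2*exp(-6*t)/75.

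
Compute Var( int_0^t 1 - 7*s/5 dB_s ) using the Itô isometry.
Var = t*(49*t^2 - 105*t + 75)/75

The Itô integral of a deterministic integrand f(s) has mean 0 because each increment f(s) * (B_{s+ds} - B_s) has mean 0. By the Itô isometry:
  Var( int_0^t f(s) dB_s ) = E[ (int_0^t f(s) dB_s)^2 ] = int_0^t f(s)^2 ds.
Here f(s) = 1 - 7*s/5, so f(s)^2 = (7*s - 5)^2/25. Integrate:
  int_0^t ((7*s - 5)^2/25) ds = t*(49*t^2 - 105*t + 75)/75.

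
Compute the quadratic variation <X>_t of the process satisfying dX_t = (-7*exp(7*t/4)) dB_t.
<X>_t = 14*exp(7*t/2) - 14

For an Itô process dX_t = a(t) dt + b(t) dB_t, the quadratic variation is <X>_t = int_0^t b(s)^2 ds (the drift term does not contribute). Here b(s) = -7*exp(7*s/4), so
  b(s)^2 = 49*exp(7*s/2).
Integrating from 0 to t:
  <X>_t = int_0^t (49*exp(7*s/2)) ds = 14*exp(7*t/2) - 14.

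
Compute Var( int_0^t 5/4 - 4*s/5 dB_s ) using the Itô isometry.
Var = t*(256*t^2 - 1200*t + 1875)/1200

The Itô integral of a deterministic integrand f(s) has mean 0 because each increment f(s) * (B_{s+ds} - B_s) has mean 0. By the Itô isometry:
  Var( int_0^t f(s) dB_s ) = E[ (int_0^t f(s) dB_s)^2 ] = int_0^t f(s)^2 ds.
Here f(s) = 5/4 - 4*s/5, so f(s)^2 = (16*s - 25)^2/400. Integrate:
  int_0^t ((16*s - 25)^2/400) ds = t*(256*t^2 - 1200*t + 1875)/1200.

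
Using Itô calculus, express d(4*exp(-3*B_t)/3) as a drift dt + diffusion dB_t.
d(4*exp(-3*B_t)/3) = (6*exp(-3*B_t)) dt + (-4*exp(-3*B_t)) dB_t

Itô's formula for f(B_t) gives d f(B_t) = f'(B_t) dB_t + (1/2) f''(B_t) dt. Compute derivatives of f(x) = 4*exp(-3*x)/3:
  f'(x)  = -4*exp(-3*x)
  f''(x) = 12*exp(-3*x)
Substitute x = B_t and multiply the f'' term by 1/2:
  drift     = (1/2) * (12*exp(-3*x)) evaluated at B_t = 6*exp(-3*B_t)
  diffusion = (-4*exp(-3*x)) evaluated at B_t = -4*exp(-3*B_t)
Therefore d(4*exp(-3*B_t)/3) = (6*exp(-3*B_t)) dt + (-4*exp(-3*B_t)) dB_t.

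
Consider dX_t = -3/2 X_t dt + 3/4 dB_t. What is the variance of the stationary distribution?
lim Var(X_t) = 3/16

The OU SDE dX = -theta X dt + sigma dB admits the integrating factor exp(theta t): d(exp(theta t) X_t) = sigma exp(theta t) dB_t. Integrating from 0 to t gives X_t = x_0 * exp(-theta t) + sigma * int_0^t exp(-theta (t-s)) dB_s for any initial x_0. The Itô integral has variance (by the Itô isometry) sigma^2 * int_0^t exp(-2 theta (t - s)) ds = sigma^2 * (1 - exp(-2 theta t)) / (2 theta), independent of x_0.
With theta = 3/2, sigma = 3/4:
  Var(X_t) = (3/4)^2 * (1 - exp(-2*3/2 t)) / (2 * 3/2) = 3/16 - 3*exp(-3*t)/16.
As t -> infinity, exp(-2*3/2 t) -> 0, so the stationary variance is sigma^2 / (2 theta) = 3/16.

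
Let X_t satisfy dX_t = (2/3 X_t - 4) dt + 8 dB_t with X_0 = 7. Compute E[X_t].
E[X_t] = exp(2*t/3) + 6

Taking expectations and using E[dB_t] = 0, the mean m(t) = E[X_t] satisfies the ODE m'(t) = a m(t) + b with m(0) = x_0. With a = 2/3, b = -4, x_0 = 7, the solution is
  m(t) = x_0 * exp(a t) + (b/a) * (exp(a t) - 1)
       = 7 * exp((2/3) t) + ((-4)/(2/3)) * (exp((2/3) t) - 1)
       = exp(2*t/3) + 6.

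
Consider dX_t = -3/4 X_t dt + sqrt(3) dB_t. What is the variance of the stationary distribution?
lim Var(X_t) = 2

The OU SDE dX = -theta X dt + sigma dB admits the integrating factor exp(theta t): d(exp(theta t) X_t) = sigma exp(theta t) dB_t. Integrating from 0 to t gives X_t = x_0 * exp(-theta t) + sigma * int_0^t exp(-theta (t-s)) dB_s for any initial x_0. The Itô integral has variance (by the Itô isometry) sigma^2 * int_0^t exp(-2 theta (t - s)) ds = sigma^2 * (1 - exp(-2 theta t)) / (2 theta), independent of x_0.
With theta = 3/4, sigma = sqrt(3):
  Var(X_t) = (sqrt(3))^2 * (1 - exp(-2*3/4 t)) / (2 * 3/4) = 2 - 2*exp(-3*t/2).
As t -> infinity, exp(-2*3/4 t) -> 0, so the stationary variance is sigma^2 / (2 theta) = 2.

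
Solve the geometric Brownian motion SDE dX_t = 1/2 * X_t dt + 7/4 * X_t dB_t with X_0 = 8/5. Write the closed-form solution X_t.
X_t = 8/5 * exp((-33/32) * t + (7/4) * B_t)

For GBM dX = mu X dt + sigma X dB with X_0 = x_0, apply Itô to Y = log X: dY = (mu - sigma^2/2) dt + sigma dB, so Y_t = log(x_0) + (mu - sigma^2/2) t + sigma B_t and hence X_t = x_0 * exp((mu - sigma^2/2) t + sigma B_t).
With mu = 1/2, sigma = 7/4, x_0 = 8/5, this gives:
  X_t = 8/5 * exp((-33/32) * t + (7/4) * B_t).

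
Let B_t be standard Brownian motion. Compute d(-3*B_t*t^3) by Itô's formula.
d(-3*B_t*t^3) = (-9*B_t*t^2) dt + (-3*t^3) dB_t

Itô's formula for f(t, x): d f(t, B_t) = (f_t + (1/2) f_xx) dt + f_x dB_t. Compute partials of f(t, x) = -3*t^3*x:
  f_t(t,x)  = -9*t^2*x
  f_x(t,x)  = -3*t^3
  f_xx(t,x) = 0
Assemble drift = f_t + (1/2) f_xx = -9*t^2*x and diffusion = f_x = -3*t^3. Substituting x = B_t:
  d(-3*B_t*t^3) = (-9*B_t*t^2) dt + (-3*t^3) dB_t.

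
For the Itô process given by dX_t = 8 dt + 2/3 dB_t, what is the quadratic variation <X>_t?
<X>_t = 4*t/9

For an Itô process dX_t = a(t) dt + b(t) dB_t, the quadratic variation is <X>_t = int_0^t b(s)^2 ds (the drift term does not contribute). Here b(s) = 2/3, so
  b(s)^2 = 4/9.
Integrating from 0 to t:
  <X>_t = int_0^t (4/9) ds = 4*t/9.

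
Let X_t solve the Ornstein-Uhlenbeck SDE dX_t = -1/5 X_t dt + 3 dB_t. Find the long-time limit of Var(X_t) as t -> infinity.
lim Var(X_t) = 45/2

The OU SDE dX = -theta X dt + sigma dB admits the integrating factor exp(theta t): d(exp(theta t) X_t) = sigma exp(theta t) dB_t. Integrating from 0 to t gives X_t = x_0 * exp(-theta t) + sigma * int_0^t exp(-theta (t-s)) dB_s for any initial x_0. The Itô integral has variance (by the Itô isometry) sigma^2 * int_0^t exp(-2 theta (t - s)) ds = sigma^2 * (1 - exp(-2 theta t)) / (2 theta), independent of x_0.
With theta = 1/5, sigma = 3:
  Var(X_t) = (3)^2 * (1 - exp(-2*1/5 t)) / (2 * 1/5) = 45/2 - 45*exp(-2*t/5)/2.
As t -> infinity, exp(-2*1/5 t) -> 0, so the stationary variance is sigma^2 / (2 theta) = 45/2.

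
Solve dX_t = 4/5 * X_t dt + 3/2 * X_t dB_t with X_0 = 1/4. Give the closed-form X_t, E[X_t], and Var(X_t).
X_t = 1/4 * exp((-13/40) t + (3/2) B_t); E[X_t] = exp(4*t/5)/4; Var(X_t) = (exp(9*t/4) - 1)*exp(8*t/5)/16

For GBM dX = mu X dt + sigma X dB with X_0 = x_0, apply Itô to Y = log X: dY = (mu - sigma^2/2) dt + sigma dB, so Y_t = log(x_0) + (mu - sigma^2/2) t + sigma B_t and hence X_t = x_0 * exp((mu - sigma^2/2) t + sigma B_t).
With mu = 4/5, sigma = 3/2, x_0 = 1/4, this gives:
  X_t = 1/4 * exp((-13/40) * t + (3/2) * B_t).
Since sigma*B_t ~ Normal(0, sigma^2 t), E[exp(sigma*B_t)] = exp(sigma^2 t / 2); so E[X_t] = x_0 * exp((mu - sigma^2/2) t) * exp(sigma^2 t / 2) = x_0 * exp(mu t) = exp(4*t/5)/4.
Var(X_t) = E[X_t^2] - (E[X_t])^2 = x_0^2 * exp(2 mu t) * (exp(sigma^2 t) - 1) = (exp(9*t/4) - 1)*exp(8*t/5)/16.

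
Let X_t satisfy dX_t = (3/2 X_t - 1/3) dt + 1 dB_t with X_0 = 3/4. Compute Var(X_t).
Var(X_t) = exp(3*t)/3 - 1/3

The variance V(t) = Var(X_t) satisfies V'(t) = 2 a V(t) + c^2 with V(0) = 0 (drift coefficient is linear in X, diffusion is constant). With a = 3/2, c = 1, the solution is
  V(t) = (c^2 / (2 a)) * (exp(2 a t) - 1)
       = (1^2 / (2*(3/2))) * (exp(3 t) - 1)
       = exp(3*t)/3 - 1/3.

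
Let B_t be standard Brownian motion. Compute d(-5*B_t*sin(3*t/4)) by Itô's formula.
d(-5*B_t*sin(3*t/4)) = (-15*B_t*cos(3*t/4)/4) dt + (-5*sin(3*t/4)) dB_t

Itô's formula for f(t, x): d f(t, B_t) = (f_t + (1/2) f_xx) dt + f_x dB_t. Compute partials of f(t, x) = -5*x*sin(3*t/4):
  f_t(t,x)  = -15*x*cos(3*t/4)/4
  f_x(t,x)  = -5*sin(3*t/4)
  f_xx(t,x) = 0
Assemble drift = f_t + (1/2) f_xx = -15*x*cos(3*t/4)/4 and diffusion = f_x = -5*sin(3*t/4). Substituting x = B_t:
  d(-5*B_t*sin(3*t/4)) = (-15*B_t*cos(3*t/4)/4) dt + (-5*sin(3*t/4)) dB_t.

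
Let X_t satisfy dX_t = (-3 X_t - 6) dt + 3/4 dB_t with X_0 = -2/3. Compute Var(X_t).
Var(X_t) = 3/32 - 3*exp(-6*t)/32

The variance V(t) = Var(X_t) satisfies V'(t) = 2 a V(t) + c^2 with V(0) = 0 (drift coefficient is linear in X, diffusion is constant). With a = -3, c = 3/4, the solution is
  V(t) = (c^2 / (2 a)) * (exp(2 a t) - 1)
       = ((3/4)^2 / (2*(-3))) * (exp((-6) t) - 1)
       = 3/32 - 3*exp(-6*t)/32.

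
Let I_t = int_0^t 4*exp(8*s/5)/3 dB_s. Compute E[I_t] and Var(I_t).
E[I_t] = 0; Var(I_t) = 5*exp(16*t/5)/9 - 5/9

The Itô integral of a deterministic integrand f(s) has mean 0 because each increment f(s) * (B_{s+ds} - B_s) has mean 0. By the Itô isometry:
  Var( int_0^t f(s) dB_s ) = E[ (int_0^t f(s) dB_s)^2 ] = int_0^t f(s)^2 ds.
Here f(s) = 4*exp(8*s/5)/3, so f(s)^2 = 16*exp(16*s/5)/9. Integrate:
  int_0^t (16*exp(16*s/5)/9) ds = 5*exp(16*t/5)/9 - 5/9.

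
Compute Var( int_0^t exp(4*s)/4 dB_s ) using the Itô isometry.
Var = exp(8*t)/128 - 1/128

The Itô integral of a deterministic integrand f(s) has mean 0 because each increment f(s) * (B_{s+ds} - B_s) has mean 0. By the Itô isometry:
  Var( int_0^t f(s) dB_s ) = E[ (int_0^t f(s) dB_s)^2 ] = int_0^t f(s)^2 ds.
Here f(s) = exp(4*s)/4, so f(s)^2 = exp(8*s)/16. Integrate:
  int_0^t (exp(8*s)/16) ds = exp(8*t)/128 - 1/128.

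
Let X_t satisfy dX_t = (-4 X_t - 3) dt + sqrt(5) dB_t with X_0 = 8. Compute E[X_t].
E[X_t] = -3/4 + 35*exp(-4*t)/4

Taking expectations and using E[dB_t] = 0, the mean m(t) = E[X_t] satisfies the ODE m'(t) = a m(t) + b with m(0) = x_0. With a = -4, b = -3, x_0 = 8, the solution is
  m(t) = x_0 * exp(a t) + (b/a) * (exp(a t) - 1)
       = 8 * exp((-4) t) + ((-3)/(-4)) * (exp((-4) t) - 1)
       = -3/4 + 35*exp(-4*t)/4.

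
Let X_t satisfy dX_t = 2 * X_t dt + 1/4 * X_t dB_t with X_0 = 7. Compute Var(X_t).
Var(X_t) = 49*(exp(t/16) - 1)*exp(4*t)

For GBM dX = mu X dt + sigma X dB with X_0 = x_0, apply Itô to Y = log X: dY = (mu - sigma^2/2) dt + sigma dB, so Y_t = log(x_0) + (mu - sigma^2/2) t + sigma B_t and hence X_t = x_0 * exp((mu - sigma^2/2) t + sigma B_t).
With mu = 2, sigma = 1/4, x_0 = 7, this gives:
  X_t = 7 * exp((63/32) * t + (1/4) * B_t).
Since sigma*B_t ~ Normal(0, sigma^2 t), E[exp(sigma*B_t)] = exp(sigma^2 t / 2); so E[X_t] = x_0 * exp((mu - sigma^2/2) t) * exp(sigma^2 t / 2) = x_0 * exp(mu t) = 7*exp(2*t).
Var(X_t) = E[X_t^2] - (E[X_t])^2 = x_0^2 * exp(2 mu t) * (exp(sigma^2 t) - 1) = 49*(exp(t/16) - 1)*exp(4*t).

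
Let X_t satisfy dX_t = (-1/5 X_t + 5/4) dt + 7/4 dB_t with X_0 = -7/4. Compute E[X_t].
E[X_t] = 25/4 - 8*exp(-t/5)

Taking expectations and using E[dB_t] = 0, the mean m(t) = E[X_t] satisfies the ODE m'(t) = a m(t) + b with m(0) = x_0. With a = -1/5, b = 5/4, x_0 = -7/4, the solution is
  m(t) = x_0 * exp(a t) + (b/a) * (exp(a t) - 1)
       = (-7/4) * exp((-1/5) t) + ((5/4)/(-1/5)) * (exp((-1/5) t) - 1)
       = 25/4 - 8*exp(-t/5).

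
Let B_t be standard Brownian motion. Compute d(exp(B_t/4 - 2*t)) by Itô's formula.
d(exp(B_t/4 - 2*t)) = (-63*exp(B_t/4 - 2*t)/32) dt + (exp(B_t/4 - 2*t)/4) dB_t

Itô's formula for f(t, x): d f(t, B_t) = (f_t + (1/2) f_xx) dt + f_x dB_t. Compute partials of f(t, x) = exp(-2*t + x/4):
  f_t(t,x)  = -2*exp(-2*t + x/4)
  f_x(t,x)  = exp(-2*t + x/4)/4
  f_xx(t,x) = exp(-2*t + x/4)/16
Assemble drift = f_t + (1/2) f_xx = -63*exp(-2*t + x/4)/32 and diffusion = f_x = exp(-2*t + x/4)/4. Substituting x = B_t:
  d(exp(B_t/4 - 2*t)) = (-63*exp(B_t/4 - 2*t)/32) dt + (exp(B_t/4 - 2*t)/4) dB_t.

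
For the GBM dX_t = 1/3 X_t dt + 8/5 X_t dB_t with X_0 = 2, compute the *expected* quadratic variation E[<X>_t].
E[<X>_t] = 384*exp(242*t/75)/121 - 384/121

<X>_t = int_0^t ((8/5) * X_s)^2 ds. Taking expectation inside the integral: E[<X>_t] = (8/5)^2 * int_0^t E[X_s^2] ds. For GBM, E[X_s^2] = x_0^2 * exp((2 mu + sigma^2) s). Integrating:
  E[<X>_t] = (8/5)^2 * 2^2 * (exp((2*(1/3) + (8/5)^2) t) - 1) / (2*(1/3) + (8/5)^2)
           = (8/5)^2 * 2^2 * (exp((242/75) t) - 1) / (242/75) = 384*exp(242*t/75)/121 - 384/121.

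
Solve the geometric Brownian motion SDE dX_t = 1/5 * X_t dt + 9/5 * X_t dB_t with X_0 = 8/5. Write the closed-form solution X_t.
X_t = 8/5 * exp((-71/50) * t + (9/5) * B_t)

For GBM dX = mu X dt + sigma X dB with X_0 = x_0, apply Itô to Y = log X: dY = (mu - sigma^2/2) dt + sigma dB, so Y_t = log(x_0) + (mu - sigma^2/2) t + sigma B_t and hence X_t = x_0 * exp((mu - sigma^2/2) t + sigma B_t).
With mu = 1/5, sigma = 9/5, x_0 = 8/5, this gives:
  X_t = 8/5 * exp((-71/50) * t + (9/5) * B_t).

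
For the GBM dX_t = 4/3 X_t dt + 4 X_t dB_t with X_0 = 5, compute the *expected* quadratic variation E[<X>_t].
E[<X>_t] = 150*exp(56*t/3)/7 - 150/7

<X>_t = int_0^t (4 * X_s)^2 ds. Taking expectation inside the integral: E[<X>_t] = 4^2 * int_0^t E[X_s^2] ds. For GBM, E[X_s^2] = x_0^2 * exp((2 mu + sigma^2) s). Integrating:
  E[<X>_t] = 4^2 * 5^2 * (exp((2*(4/3) + 4^2) t) - 1) / (2*(4/3) + 4^2)
           = 4^2 * 5^2 * (exp((56/3) t) - 1) / (56/3) = 150*exp(56*t/3)/7 - 150/7.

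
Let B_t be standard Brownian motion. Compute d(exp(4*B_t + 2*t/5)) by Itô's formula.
d(exp(4*B_t + 2*t/5)) = (42*exp(4*B_t + 2*t/5)/5) dt + (4*exp(4*B_t + 2*t/5)) dB_t

Itô's formula for f(t, x): d f(t, B_t) = (f_t + (1/2) f_xx) dt + f_x dB_t. Compute partials of f(t, x) = exp(2*t/5 + 4*x):
  f_t(t,x)  = 2*exp(2*t/5 + 4*x)/5
  f_x(t,x)  = 4*exp(2*t/5 + 4*x)
  f_xx(t,x) = 16*exp(2*t/5 + 4*x)
Assemble drift = f_t + (1/2) f_xx = 42*exp(2*t/5 + 4*x)/5 and diffusion = f_x = 4*exp(2*t/5 + 4*x). Substituting x = B_t:
  d(exp(4*B_t + 2*t/5)) = (42*exp(4*B_t + 2*t/5)/5) dt + (4*exp(4*B_t + 2*t/5)) dB_t.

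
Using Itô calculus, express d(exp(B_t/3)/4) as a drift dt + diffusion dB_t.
d(exp(B_t/3)/4) = (exp(B_t/3)/72) dt + (exp(B_t/3)/12) dB_t

Itô's formula for f(B_t) gives d f(B_t) = f'(B_t) dB_t + (1/2) f''(B_t) dt. Compute derivatives of f(x) = exp(x/3)/4:
  f'(x)  = exp(x/3)/12
  f''(x) = exp(x/3)/36
Substitute x = B_t and multiply the f'' term by 1/2:
  drift     = (1/2) * (exp(x/3)/36) evaluated at B_t = exp(B_t/3)/72
  diffusion = (exp(x/3)/12) evaluated at B_t = exp(B_t/3)/12
Therefore d(exp(B_t/3)/4) = (exp(B_t/3)/72) dt + (exp(B_t/3)/12) dB_t.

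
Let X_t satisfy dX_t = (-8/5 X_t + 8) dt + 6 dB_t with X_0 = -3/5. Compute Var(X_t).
Var(X_t) = 45/4 - 45*exp(-16*t/5)/4

The variance V(t) = Var(X_t) satisfies V'(t) = 2 a V(t) + c^2 with V(0) = 0 (drift coefficient is linear in X, diffusion is constant). With a = -8/5, c = 6, the solution is
  V(t) = (c^2 / (2 a)) * (exp(2 a t) - 1)
       = (6^2 / (2*(-8/5))) * (exp((-16/5) t) - 1)
       = 45/4 - 45*exp(-16*t/5)/4.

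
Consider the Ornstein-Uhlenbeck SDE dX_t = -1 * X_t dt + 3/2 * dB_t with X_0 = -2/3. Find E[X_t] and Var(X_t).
E[X_t] = -2*exp(-t)/3; Var(X_t) = 9/8 - 9*exp(-2*t)/8

The OU SDE dX = -theta X dt + sigma dB admits the integrating factor exp(theta t): d(exp(theta t) X_t) = sigma exp(theta t) dB_t. Integrating from 0 to t:
  X_t = x_0 * exp(-theta t) + sigma * int_0^t exp(-theta (t-s)) dB_s.
The Itô integral has mean 0 and (by the Itô isometry) variance sigma^2 * int_0^t exp(-2 theta (t - s)) ds = sigma^2 * (1 - exp(-2 theta t)) / (2 theta).
With theta = 1, sigma = 3/2, x_0 = -2/3:
  E[X_t] = -2/3 * exp(-1 t) = -2*exp(-t)/3
  Var(X_t) = (3/2)^2 * (1 - exp(-2*1 t)) / (2 * 1) = 9/8 - 9*exp(-2*t)/8.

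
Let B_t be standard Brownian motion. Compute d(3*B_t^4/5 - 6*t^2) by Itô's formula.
d(3*B_t^4/5 - 6*t^2) = (18*B_t^2/5 - 12*t) dt + (12*B_t^3/5) dB_t

Itô's formula for f(t, x): d f(t, B_t) = (f_t + (1/2) f_xx) dt + f_x dB_t. Compute partials of f(t, x) = -6*t^2 + 3*x^4/5:
  f_t(t,x)  = -12*t
  f_x(t,x)  = 12*x^3/5
  f_xx(t,x) = 36*x^2/5
Assemble drift = f_t + (1/2) f_xx = -12*t + 18*x^2/5 and diffusion = f_x = 12*x^3/5. Substituting x = B_t:
  d(3*B_t^4/5 - 6*t^2) = (18*B_t^2/5 - 12*t) dt + (12*B_t^3/5) dB_t.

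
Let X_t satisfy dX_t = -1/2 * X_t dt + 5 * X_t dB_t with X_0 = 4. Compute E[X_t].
E[X_t] = 4*exp(-t/2)

For GBM dX = mu X dt + sigma X dB with X_0 = x_0, apply Itô to Y = log X: dY = (mu - sigma^2/2) dt + sigma dB, so Y_t = log(x_0) + (mu - sigma^2/2) t + sigma B_t and hence X_t = x_0 * exp((mu - sigma^2/2) t + sigma B_t).
With mu = -1/2, sigma = 5, x_0 = 4, this gives:
  X_t = 4 * exp((-13) * t + (5) * B_t).
Since sigma*B_t ~ Normal(0, sigma^2 t), E[exp(sigma*B_t)] = exp(sigma^2 t / 2); so E[X_t] = x_0 * exp((mu - sigma^2/2) t) * exp(sigma^2 t / 2) = x_0 * exp(mu t) = 4*exp(-t/2).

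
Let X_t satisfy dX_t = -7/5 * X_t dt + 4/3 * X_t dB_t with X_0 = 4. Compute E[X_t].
E[X_t] = 4*exp(-7*t/5)

For GBM dX = mu X dt + sigma X dB with X_0 = x_0, apply Itô to Y = log X: dY = (mu - sigma^2/2) dt + sigma dB, so Y_t = log(x_0) + (mu - sigma^2/2) t + sigma B_t and hence X_t = x_0 * exp((mu - sigma^2/2) t + sigma B_t).
With mu = -7/5, sigma = 4/3, x_0 = 4, this gives:
  X_t = 4 * exp((-103/45) * t + (4/3) * B_t).
Since sigma*B_t ~ Normal(0, sigma^2 t), E[exp(sigma*B_t)] = exp(sigma^2 t / 2); so E[X_t] = x_0 * exp((mu - sigma^2/2) t) * exp(sigma^2 t / 2) = x_0 * exp(mu t) = 4*exp(-7*t/5).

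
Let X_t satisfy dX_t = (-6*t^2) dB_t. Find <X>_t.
<X>_t = 36*t^5/5

For an Itô process dX_t = a(t) dt + b(t) dB_t, the quadratic variation is <X>_t = int_0^t b(s)^2 ds (the drift term does not contribute). Here b(s) = -6*s^2, so
  b(s)^2 = 36*s^4.
Integrating from 0 to t:
  <X>_t = int_0^t (36*s^4) ds = 36*t^5/5.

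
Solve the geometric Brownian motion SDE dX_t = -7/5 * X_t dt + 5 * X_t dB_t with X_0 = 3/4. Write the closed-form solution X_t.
X_t = 3/4 * exp((-139/10) * t + (5) * B_t)

For GBM dX = mu X dt + sigma X dB with X_0 = x_0, apply Itô to Y = log X: dY = (mu - sigma^2/2) dt + sigma dB, so Y_t = log(x_0) + (mu - sigma^2/2) t + sigma B_t and hence X_t = x_0 * exp((mu - sigma^2/2) t + sigma B_t).
With mu = -7/5, sigma = 5, x_0 = 3/4, this gives:
  X_t = 3/4 * exp((-139/10) * t + (5) * B_t).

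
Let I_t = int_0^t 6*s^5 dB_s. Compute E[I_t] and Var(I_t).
E[I_t] = 0; Var(I_t) = 36*t^11/11

The Itô integral of a deterministic integrand f(s) has mean 0 because each increment f(s) * (B_{s+ds} - B_s) has mean 0. By the Itô isometry:
  Var( int_0^t f(s) dB_s ) = E[ (int_0^t f(s) dB_s)^2 ] = int_0^t f(s)^2 ds.
Here f(s) = 6*s^5, so f(s)^2 = 36*s^10. Integrate:
  int_0^t (36*s^10) ds = 36*t^11/11.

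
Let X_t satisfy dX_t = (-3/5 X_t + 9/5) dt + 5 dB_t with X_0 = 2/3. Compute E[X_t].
E[X_t] = 3 - 7*exp(-3*t/5)/3

Taking expectations and using E[dB_t] = 0, the mean m(t) = E[X_t] satisfies the ODE m'(t) = a m(t) + b with m(0) = x_0. With a = -3/5, b = 9/5, x_0 = 2/3, the solution is
  m(t) = x_0 * exp(a t) + (b/a) * (exp(a t) - 1)
       = (2/3) * exp((-3/5) t) + ((9/5)/(-3/5)) * (exp((-3/5) t) - 1)
       = 3 - 7*exp(-3*t/5)/3.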